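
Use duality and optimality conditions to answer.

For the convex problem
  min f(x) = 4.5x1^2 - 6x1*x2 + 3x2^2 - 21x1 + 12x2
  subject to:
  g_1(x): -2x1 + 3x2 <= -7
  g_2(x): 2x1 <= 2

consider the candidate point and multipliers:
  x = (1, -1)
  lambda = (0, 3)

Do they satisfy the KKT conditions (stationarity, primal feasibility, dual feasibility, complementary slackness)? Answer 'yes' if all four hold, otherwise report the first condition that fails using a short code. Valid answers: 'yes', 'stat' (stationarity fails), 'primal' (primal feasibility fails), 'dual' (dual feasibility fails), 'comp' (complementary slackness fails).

Gradient of f: grad f(x) = Q x + c = (-6, 0)
Constraint values g_i(x) = a_i^T x - b_i:
  g_1((1, -1)) = 2
  g_2((1, -1)) = 0
Stationarity residual: grad f(x) + sum_i lambda_i a_i = (0, 0)
  -> stationarity OK
Primal feasibility (all g_i <= 0): FAILS
Dual feasibility (all lambda_i >= 0): OK
Complementary slackness (lambda_i * g_i(x) = 0 for all i): OK

Verdict: the first failing condition is primal_feasibility -> primal.

primal


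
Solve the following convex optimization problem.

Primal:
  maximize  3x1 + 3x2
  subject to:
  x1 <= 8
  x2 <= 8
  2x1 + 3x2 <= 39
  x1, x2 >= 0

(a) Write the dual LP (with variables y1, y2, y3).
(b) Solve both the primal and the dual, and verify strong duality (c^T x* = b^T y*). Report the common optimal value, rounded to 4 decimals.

The standard primal-dual pair for 'max c^T x s.t. A x <= b, x >= 0' is:
  Dual:  min b^T y  s.t.  A^T y >= c,  y >= 0.

So the dual LP is:
  minimize  8y1 + 8y2 + 39y3
  subject to:
    y1 + 2y3 >= 3
    y2 + 3y3 >= 3
    y1, y2, y3 >= 0

Solving the primal: x* = (8, 7.6667).
  primal value c^T x* = 47.
Solving the dual: y* = (1, 0, 1).
  dual value b^T y* = 47.
Strong duality: c^T x* = b^T y*. Confirmed.

47


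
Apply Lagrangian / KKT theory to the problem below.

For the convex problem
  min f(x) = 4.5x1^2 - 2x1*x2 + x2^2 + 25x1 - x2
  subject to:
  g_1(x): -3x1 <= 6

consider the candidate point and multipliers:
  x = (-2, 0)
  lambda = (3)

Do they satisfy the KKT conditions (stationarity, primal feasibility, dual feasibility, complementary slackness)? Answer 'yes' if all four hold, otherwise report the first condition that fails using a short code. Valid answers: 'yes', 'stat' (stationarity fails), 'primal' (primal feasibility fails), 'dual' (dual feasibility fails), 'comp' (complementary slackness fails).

Gradient of f: grad f(x) = Q x + c = (7, 3)
Constraint values g_i(x) = a_i^T x - b_i:
  g_1((-2, 0)) = 0
Stationarity residual: grad f(x) + sum_i lambda_i a_i = (-2, 3)
  -> stationarity FAILS
Primal feasibility (all g_i <= 0): OK
Dual feasibility (all lambda_i >= 0): OK
Complementary slackness (lambda_i * g_i(x) = 0 for all i): OK

Verdict: the first failing condition is stationarity -> stat.

stat


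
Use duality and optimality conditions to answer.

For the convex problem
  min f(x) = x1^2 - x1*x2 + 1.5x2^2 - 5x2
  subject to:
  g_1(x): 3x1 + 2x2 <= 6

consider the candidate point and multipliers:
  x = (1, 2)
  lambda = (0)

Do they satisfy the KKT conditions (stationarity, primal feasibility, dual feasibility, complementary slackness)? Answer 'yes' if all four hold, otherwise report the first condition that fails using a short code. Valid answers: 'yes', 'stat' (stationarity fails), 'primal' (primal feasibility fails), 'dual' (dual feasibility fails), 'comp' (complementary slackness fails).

Gradient of f: grad f(x) = Q x + c = (0, 0)
Constraint values g_i(x) = a_i^T x - b_i:
  g_1((1, 2)) = 1
Stationarity residual: grad f(x) + sum_i lambda_i a_i = (0, 0)
  -> stationarity OK
Primal feasibility (all g_i <= 0): FAILS
Dual feasibility (all lambda_i >= 0): OK
Complementary slackness (lambda_i * g_i(x) = 0 for all i): OK

Verdict: the first failing condition is primal_feasibility -> primal.

primal


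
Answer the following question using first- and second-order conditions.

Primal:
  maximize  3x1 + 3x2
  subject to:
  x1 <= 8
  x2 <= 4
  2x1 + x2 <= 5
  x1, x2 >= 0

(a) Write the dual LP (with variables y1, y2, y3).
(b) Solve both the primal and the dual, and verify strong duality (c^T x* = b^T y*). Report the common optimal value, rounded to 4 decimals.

The standard primal-dual pair for 'max c^T x s.t. A x <= b, x >= 0' is:
  Dual:  min b^T y  s.t.  A^T y >= c,  y >= 0.

So the dual LP is:
  minimize  8y1 + 4y2 + 5y3
  subject to:
    y1 + 2y3 >= 3
    y2 + y3 >= 3
    y1, y2, y3 >= 0

Solving the primal: x* = (0.5, 4).
  primal value c^T x* = 13.5.
Solving the dual: y* = (0, 1.5, 1.5).
  dual value b^T y* = 13.5.
Strong duality: c^T x* = b^T y*. Confirmed.

13.5


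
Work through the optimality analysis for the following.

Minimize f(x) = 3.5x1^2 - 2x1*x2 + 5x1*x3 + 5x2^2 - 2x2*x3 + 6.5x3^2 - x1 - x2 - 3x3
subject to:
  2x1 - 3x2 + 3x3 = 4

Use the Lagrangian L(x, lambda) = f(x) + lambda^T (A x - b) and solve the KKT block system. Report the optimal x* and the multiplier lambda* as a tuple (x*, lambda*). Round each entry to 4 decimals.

Form the Lagrangian:
  L(x, lambda) = (1/2) x^T Q x + c^T x + lambda^T (A x - b)
Stationarity (grad_x L = 0): Q x + c + A^T lambda = 0.
Primal feasibility: A x = b.

This gives the KKT block system:
  [ Q   A^T ] [ x     ]   [-c ]
  [ A    0  ] [ lambda ] = [ b ]

Solving the linear system:
  x*      = (0.2842, -0.4966, 0.6473)
  lambda* = (-2.6096)
  f(x*)   = 4.3545

x* = (0.2842, -0.4966, 0.6473), lambda* = (-2.6096)


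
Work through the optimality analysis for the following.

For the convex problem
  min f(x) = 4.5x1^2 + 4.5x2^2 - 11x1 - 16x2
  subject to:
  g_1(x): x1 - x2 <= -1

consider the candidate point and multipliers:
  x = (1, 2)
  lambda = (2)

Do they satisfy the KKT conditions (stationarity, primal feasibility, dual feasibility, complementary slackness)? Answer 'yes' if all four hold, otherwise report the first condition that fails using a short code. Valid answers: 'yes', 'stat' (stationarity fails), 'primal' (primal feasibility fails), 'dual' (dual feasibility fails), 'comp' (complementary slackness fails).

Gradient of f: grad f(x) = Q x + c = (-2, 2)
Constraint values g_i(x) = a_i^T x - b_i:
  g_1((1, 2)) = 0
Stationarity residual: grad f(x) + sum_i lambda_i a_i = (0, 0)
  -> stationarity OK
Primal feasibility (all g_i <= 0): OK
Dual feasibility (all lambda_i >= 0): OK
Complementary slackness (lambda_i * g_i(x) = 0 for all i): OK

Verdict: yes, KKT holds.

yes


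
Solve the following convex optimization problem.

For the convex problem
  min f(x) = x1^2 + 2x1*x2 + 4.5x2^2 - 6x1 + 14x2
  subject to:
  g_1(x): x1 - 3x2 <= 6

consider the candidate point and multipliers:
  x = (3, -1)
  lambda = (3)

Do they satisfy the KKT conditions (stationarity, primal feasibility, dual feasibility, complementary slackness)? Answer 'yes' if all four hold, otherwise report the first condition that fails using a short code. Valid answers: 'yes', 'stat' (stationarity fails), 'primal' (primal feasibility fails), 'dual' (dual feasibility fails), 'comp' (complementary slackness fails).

Gradient of f: grad f(x) = Q x + c = (-2, 11)
Constraint values g_i(x) = a_i^T x - b_i:
  g_1((3, -1)) = 0
Stationarity residual: grad f(x) + sum_i lambda_i a_i = (1, 2)
  -> stationarity FAILS
Primal feasibility (all g_i <= 0): OK
Dual feasibility (all lambda_i >= 0): OK
Complementary slackness (lambda_i * g_i(x) = 0 for all i): OK

Verdict: the first failing condition is stationarity -> stat.

stat


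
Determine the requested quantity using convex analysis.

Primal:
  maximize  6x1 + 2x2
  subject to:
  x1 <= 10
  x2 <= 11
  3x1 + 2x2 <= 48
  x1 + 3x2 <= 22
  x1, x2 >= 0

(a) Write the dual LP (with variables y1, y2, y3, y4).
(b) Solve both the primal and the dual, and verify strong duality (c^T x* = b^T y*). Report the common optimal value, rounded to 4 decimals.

The standard primal-dual pair for 'max c^T x s.t. A x <= b, x >= 0' is:
  Dual:  min b^T y  s.t.  A^T y >= c,  y >= 0.

So the dual LP is:
  minimize  10y1 + 11y2 + 48y3 + 22y4
  subject to:
    y1 + 3y3 + y4 >= 6
    y2 + 2y3 + 3y4 >= 2
    y1, y2, y3, y4 >= 0

Solving the primal: x* = (10, 4).
  primal value c^T x* = 68.
Solving the dual: y* = (5.3333, 0, 0, 0.6667).
  dual value b^T y* = 68.
Strong duality: c^T x* = b^T y*. Confirmed.

68


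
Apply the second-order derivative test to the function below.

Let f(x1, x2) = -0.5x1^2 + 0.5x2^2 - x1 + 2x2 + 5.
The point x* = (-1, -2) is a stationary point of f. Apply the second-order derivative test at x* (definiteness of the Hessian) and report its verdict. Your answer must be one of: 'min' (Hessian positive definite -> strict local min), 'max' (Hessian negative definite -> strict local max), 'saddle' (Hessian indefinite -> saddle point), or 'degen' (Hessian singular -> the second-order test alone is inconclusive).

Compute the Hessian H = grad^2 f:
  H = [[-1, 0], [0, 1]]
Verify stationarity: grad f(x*) = H x* + g = (0, 0).
Eigenvalues of H: -1, 1.
Eigenvalues have mixed signs, so H is indefinite -> x* is a saddle point.

saddle


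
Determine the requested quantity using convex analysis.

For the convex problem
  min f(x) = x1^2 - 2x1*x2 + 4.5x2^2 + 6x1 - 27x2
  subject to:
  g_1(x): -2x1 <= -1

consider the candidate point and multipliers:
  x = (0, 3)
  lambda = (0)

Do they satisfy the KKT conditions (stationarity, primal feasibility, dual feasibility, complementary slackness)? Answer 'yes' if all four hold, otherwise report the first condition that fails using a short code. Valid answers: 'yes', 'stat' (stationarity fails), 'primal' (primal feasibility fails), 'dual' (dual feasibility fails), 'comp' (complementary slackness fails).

Gradient of f: grad f(x) = Q x + c = (0, 0)
Constraint values g_i(x) = a_i^T x - b_i:
  g_1((0, 3)) = 1
Stationarity residual: grad f(x) + sum_i lambda_i a_i = (0, 0)
  -> stationarity OK
Primal feasibility (all g_i <= 0): FAILS
Dual feasibility (all lambda_i >= 0): OK
Complementary slackness (lambda_i * g_i(x) = 0 for all i): OK

Verdict: the first failing condition is primal_feasibility -> primal.

primal


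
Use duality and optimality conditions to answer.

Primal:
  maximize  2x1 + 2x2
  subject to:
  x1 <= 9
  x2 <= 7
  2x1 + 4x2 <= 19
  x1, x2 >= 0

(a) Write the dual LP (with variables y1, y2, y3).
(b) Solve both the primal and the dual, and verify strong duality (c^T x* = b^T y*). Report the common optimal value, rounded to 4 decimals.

The standard primal-dual pair for 'max c^T x s.t. A x <= b, x >= 0' is:
  Dual:  min b^T y  s.t.  A^T y >= c,  y >= 0.

So the dual LP is:
  minimize  9y1 + 7y2 + 19y3
  subject to:
    y1 + 2y3 >= 2
    y2 + 4y3 >= 2
    y1, y2, y3 >= 0

Solving the primal: x* = (9, 0.25).
  primal value c^T x* = 18.5.
Solving the dual: y* = (1, 0, 0.5).
  dual value b^T y* = 18.5.
Strong duality: c^T x* = b^T y*. Confirmed.

18.5


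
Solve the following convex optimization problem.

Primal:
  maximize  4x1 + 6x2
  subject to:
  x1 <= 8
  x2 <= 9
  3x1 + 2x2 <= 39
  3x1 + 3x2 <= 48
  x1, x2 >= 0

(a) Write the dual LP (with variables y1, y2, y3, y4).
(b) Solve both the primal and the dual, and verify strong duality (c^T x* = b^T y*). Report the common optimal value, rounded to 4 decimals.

The standard primal-dual pair for 'max c^T x s.t. A x <= b, x >= 0' is:
  Dual:  min b^T y  s.t.  A^T y >= c,  y >= 0.

So the dual LP is:
  minimize  8y1 + 9y2 + 39y3 + 48y4
  subject to:
    y1 + 3y3 + 3y4 >= 4
    y2 + 2y3 + 3y4 >= 6
    y1, y2, y3, y4 >= 0

Solving the primal: x* = (7, 9).
  primal value c^T x* = 82.
Solving the dual: y* = (0, 2, 0, 1.3333).
  dual value b^T y* = 82.
Strong duality: c^T x* = b^T y*. Confirmed.

82


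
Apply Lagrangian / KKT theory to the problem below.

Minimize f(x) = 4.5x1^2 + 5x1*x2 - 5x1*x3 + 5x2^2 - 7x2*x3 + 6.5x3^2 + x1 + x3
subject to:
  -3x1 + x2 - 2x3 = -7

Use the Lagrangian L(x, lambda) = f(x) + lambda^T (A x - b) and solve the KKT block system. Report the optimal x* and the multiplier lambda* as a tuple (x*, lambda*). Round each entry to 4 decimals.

Form the Lagrangian:
  L(x, lambda) = (1/2) x^T Q x + c^T x + lambda^T (A x - b)
Stationarity (grad_x L = 0): Q x + c + A^T lambda = 0.
Primal feasibility: A x = b.

This gives the KKT block system:
  [ Q   A^T ] [ x     ]   [-c ]
  [ A    0  ] [ lambda ] = [ b ]

Solving the linear system:
  x*      = (1.6602, -0.6633, 0.678)
  lambda* = (3.0784)
  f(x*)   = 11.9434

x* = (1.6602, -0.6633, 0.678), lambda* = (3.0784)


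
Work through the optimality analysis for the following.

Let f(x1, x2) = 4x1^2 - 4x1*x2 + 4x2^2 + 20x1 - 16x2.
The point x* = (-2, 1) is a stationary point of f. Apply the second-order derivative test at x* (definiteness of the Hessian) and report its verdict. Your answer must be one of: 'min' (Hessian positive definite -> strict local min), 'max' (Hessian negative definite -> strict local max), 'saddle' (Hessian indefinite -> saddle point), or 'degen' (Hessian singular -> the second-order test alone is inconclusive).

Compute the Hessian H = grad^2 f:
  H = [[8, -4], [-4, 8]]
Verify stationarity: grad f(x*) = H x* + g = (0, 0).
Eigenvalues of H: 4, 12.
Both eigenvalues > 0, so H is positive definite -> x* is a strict local min.

min


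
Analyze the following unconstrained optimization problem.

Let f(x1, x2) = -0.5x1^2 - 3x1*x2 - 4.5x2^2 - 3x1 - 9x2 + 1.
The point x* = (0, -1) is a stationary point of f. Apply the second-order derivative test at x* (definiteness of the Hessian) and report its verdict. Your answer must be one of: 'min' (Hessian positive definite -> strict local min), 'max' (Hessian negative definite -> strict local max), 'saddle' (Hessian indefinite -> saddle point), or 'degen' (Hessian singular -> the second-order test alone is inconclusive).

Compute the Hessian H = grad^2 f:
  H = [[-1, -3], [-3, -9]]
Verify stationarity: grad f(x*) = H x* + g = (0, 0).
Eigenvalues of H: -10, 0.
H has a zero eigenvalue (singular; negative semidefinite but not definite), so H is neither positive definite, negative definite, nor indefinite. The second-order test alone is inconclusive -> degen.
(Indeed, f is constant along the null direction of H through x*, so x* is not a strict local extremum.)

degen


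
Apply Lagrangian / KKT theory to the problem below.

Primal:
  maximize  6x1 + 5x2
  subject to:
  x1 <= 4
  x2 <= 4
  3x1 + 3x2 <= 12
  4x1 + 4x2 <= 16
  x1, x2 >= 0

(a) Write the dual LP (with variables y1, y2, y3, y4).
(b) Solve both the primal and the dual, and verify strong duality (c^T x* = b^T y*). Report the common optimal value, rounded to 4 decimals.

The standard primal-dual pair for 'max c^T x s.t. A x <= b, x >= 0' is:
  Dual:  min b^T y  s.t.  A^T y >= c,  y >= 0.

So the dual LP is:
  minimize  4y1 + 4y2 + 12y3 + 16y4
  subject to:
    y1 + 3y3 + 4y4 >= 6
    y2 + 3y3 + 4y4 >= 5
    y1, y2, y3, y4 >= 0

Solving the primal: x* = (4, 0).
  primal value c^T x* = 24.
Solving the dual: y* = (1, 0, 1.6667, 0).
  dual value b^T y* = 24.
Strong duality: c^T x* = b^T y*. Confirmed.

24


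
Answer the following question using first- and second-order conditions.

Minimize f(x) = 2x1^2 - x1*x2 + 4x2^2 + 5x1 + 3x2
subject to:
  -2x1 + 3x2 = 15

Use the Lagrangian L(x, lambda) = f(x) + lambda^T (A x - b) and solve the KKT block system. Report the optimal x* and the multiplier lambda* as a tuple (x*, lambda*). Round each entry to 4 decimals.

Form the Lagrangian:
  L(x, lambda) = (1/2) x^T Q x + c^T x + lambda^T (A x - b)
Stationarity (grad_x L = 0): Q x + c + A^T lambda = 0.
Primal feasibility: A x = b.

This gives the KKT block system:
  [ Q   A^T ] [ x     ]   [-c ]
  [ A    0  ] [ lambda ] = [ b ]

Solving the linear system:
  x*      = (-4.6071, 1.9286)
  lambda* = (-7.6786)
  f(x*)   = 48.9643

x* = (-4.6071, 1.9286), lambda* = (-7.6786)


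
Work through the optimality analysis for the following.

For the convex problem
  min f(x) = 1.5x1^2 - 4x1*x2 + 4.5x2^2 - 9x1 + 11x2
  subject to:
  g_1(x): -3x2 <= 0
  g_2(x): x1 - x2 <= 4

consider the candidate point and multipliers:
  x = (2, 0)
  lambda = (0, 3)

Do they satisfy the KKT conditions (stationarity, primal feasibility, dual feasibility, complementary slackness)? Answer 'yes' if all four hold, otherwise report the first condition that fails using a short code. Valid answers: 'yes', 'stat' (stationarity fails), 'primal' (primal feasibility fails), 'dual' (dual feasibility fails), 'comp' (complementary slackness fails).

Gradient of f: grad f(x) = Q x + c = (-3, 3)
Constraint values g_i(x) = a_i^T x - b_i:
  g_1((2, 0)) = 0
  g_2((2, 0)) = -2
Stationarity residual: grad f(x) + sum_i lambda_i a_i = (0, 0)
  -> stationarity OK
Primal feasibility (all g_i <= 0): OK
Dual feasibility (all lambda_i >= 0): OK
Complementary slackness (lambda_i * g_i(x) = 0 for all i): FAILS

Verdict: the first failing condition is complementary_slackness -> comp.

comp


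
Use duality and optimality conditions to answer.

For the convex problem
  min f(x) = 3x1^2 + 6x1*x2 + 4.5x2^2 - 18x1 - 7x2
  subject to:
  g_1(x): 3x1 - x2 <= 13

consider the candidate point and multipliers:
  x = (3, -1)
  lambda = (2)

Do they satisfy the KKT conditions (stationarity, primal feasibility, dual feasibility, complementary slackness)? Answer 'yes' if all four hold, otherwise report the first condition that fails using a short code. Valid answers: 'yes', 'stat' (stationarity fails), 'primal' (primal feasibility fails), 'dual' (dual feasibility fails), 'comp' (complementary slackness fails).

Gradient of f: grad f(x) = Q x + c = (-6, 2)
Constraint values g_i(x) = a_i^T x - b_i:
  g_1((3, -1)) = -3
Stationarity residual: grad f(x) + sum_i lambda_i a_i = (0, 0)
  -> stationarity OK
Primal feasibility (all g_i <= 0): OK
Dual feasibility (all lambda_i >= 0): OK
Complementary slackness (lambda_i * g_i(x) = 0 for all i): FAILS

Verdict: the first failing condition is complementary_slackness -> comp.

comp


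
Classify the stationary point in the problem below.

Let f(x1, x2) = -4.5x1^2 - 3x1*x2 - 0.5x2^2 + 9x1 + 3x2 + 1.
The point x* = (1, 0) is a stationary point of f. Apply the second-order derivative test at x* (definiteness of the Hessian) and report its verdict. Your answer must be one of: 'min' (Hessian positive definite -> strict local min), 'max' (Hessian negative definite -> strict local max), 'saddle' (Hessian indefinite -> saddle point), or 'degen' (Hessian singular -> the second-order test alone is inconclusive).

Compute the Hessian H = grad^2 f:
  H = [[-9, -3], [-3, -1]]
Verify stationarity: grad f(x*) = H x* + g = (0, 0).
Eigenvalues of H: -10, 0.
H has a zero eigenvalue (singular; negative semidefinite but not definite), so H is neither positive definite, negative definite, nor indefinite. The second-order test alone is inconclusive -> degen.
(Indeed, f is constant along the null direction of H through x*, so x* is not a strict local extremum.)

degen


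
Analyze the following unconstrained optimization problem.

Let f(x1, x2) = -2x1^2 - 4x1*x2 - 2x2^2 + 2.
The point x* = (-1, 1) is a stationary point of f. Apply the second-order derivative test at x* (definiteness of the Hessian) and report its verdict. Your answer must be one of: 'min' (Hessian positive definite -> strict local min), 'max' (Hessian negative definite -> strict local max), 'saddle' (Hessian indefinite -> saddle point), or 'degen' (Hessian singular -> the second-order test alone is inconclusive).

Compute the Hessian H = grad^2 f:
  H = [[-4, -4], [-4, -4]]
Verify stationarity: grad f(x*) = H x* + g = (0, 0).
Eigenvalues of H: -8, 0.
H has a zero eigenvalue (singular; negative semidefinite but not definite), so H is neither positive definite, negative definite, nor indefinite. The second-order test alone is inconclusive -> degen.
(Indeed, f is constant along the null direction of H through x*, so x* is not a strict local extremum.)

degen


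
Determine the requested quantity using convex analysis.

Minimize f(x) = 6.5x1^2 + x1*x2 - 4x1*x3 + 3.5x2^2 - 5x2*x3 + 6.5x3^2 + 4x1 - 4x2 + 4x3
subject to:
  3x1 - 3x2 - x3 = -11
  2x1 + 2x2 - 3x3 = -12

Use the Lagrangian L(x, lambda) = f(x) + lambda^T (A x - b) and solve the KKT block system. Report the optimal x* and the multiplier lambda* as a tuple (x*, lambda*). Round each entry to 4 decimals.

Form the Lagrangian:
  L(x, lambda) = (1/2) x^T Q x + c^T x + lambda^T (A x - b)
Stationarity (grad_x L = 0): Q x + c + A^T lambda = 0.
Primal feasibility: A x = b.

This gives the KKT block system:
  [ Q   A^T ] [ x     ]   [-c ]
  [ A    0  ] [ lambda ] = [ b ]

Solving the linear system:
  x*      = (-2.5269, 0.3011, 2.5161)
  lambda* = (3.6022, 13.9032)
  f(x*)   = 102.6075

x* = (-2.5269, 0.3011, 2.5161), lambda* = (3.6022, 13.9032)


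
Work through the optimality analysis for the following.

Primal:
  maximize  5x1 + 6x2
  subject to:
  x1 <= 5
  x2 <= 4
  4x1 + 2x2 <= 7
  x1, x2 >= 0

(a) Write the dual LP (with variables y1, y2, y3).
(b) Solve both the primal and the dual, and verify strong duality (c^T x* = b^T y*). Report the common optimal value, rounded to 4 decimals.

The standard primal-dual pair for 'max c^T x s.t. A x <= b, x >= 0' is:
  Dual:  min b^T y  s.t.  A^T y >= c,  y >= 0.

So the dual LP is:
  minimize  5y1 + 4y2 + 7y3
  subject to:
    y1 + 4y3 >= 5
    y2 + 2y3 >= 6
    y1, y2, y3 >= 0

Solving the primal: x* = (0, 3.5).
  primal value c^T x* = 21.
Solving the dual: y* = (0, 0, 3).
  dual value b^T y* = 21.
Strong duality: c^T x* = b^T y*. Confirmed.

21


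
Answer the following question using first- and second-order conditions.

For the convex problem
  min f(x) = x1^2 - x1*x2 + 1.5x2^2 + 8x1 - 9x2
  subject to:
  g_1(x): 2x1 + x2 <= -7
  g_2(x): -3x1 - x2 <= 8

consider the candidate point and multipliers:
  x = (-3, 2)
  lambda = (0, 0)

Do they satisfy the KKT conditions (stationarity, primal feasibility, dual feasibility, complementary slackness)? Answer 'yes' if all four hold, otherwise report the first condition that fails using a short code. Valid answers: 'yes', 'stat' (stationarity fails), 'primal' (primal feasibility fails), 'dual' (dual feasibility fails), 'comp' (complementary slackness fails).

Gradient of f: grad f(x) = Q x + c = (0, 0)
Constraint values g_i(x) = a_i^T x - b_i:
  g_1((-3, 2)) = 3
  g_2((-3, 2)) = -1
Stationarity residual: grad f(x) + sum_i lambda_i a_i = (0, 0)
  -> stationarity OK
Primal feasibility (all g_i <= 0): FAILS
Dual feasibility (all lambda_i >= 0): OK
Complementary slackness (lambda_i * g_i(x) = 0 for all i): OK

Verdict: the first failing condition is primal_feasibility -> primal.

primal


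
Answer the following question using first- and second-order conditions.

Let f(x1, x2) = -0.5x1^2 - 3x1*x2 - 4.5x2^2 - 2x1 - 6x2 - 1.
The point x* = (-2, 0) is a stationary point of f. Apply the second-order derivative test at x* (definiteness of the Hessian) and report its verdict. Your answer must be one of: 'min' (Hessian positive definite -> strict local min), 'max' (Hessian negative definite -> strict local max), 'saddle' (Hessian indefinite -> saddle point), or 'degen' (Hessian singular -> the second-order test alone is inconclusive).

Compute the Hessian H = grad^2 f:
  H = [[-1, -3], [-3, -9]]
Verify stationarity: grad f(x*) = H x* + g = (0, 0).
Eigenvalues of H: -10, 0.
H has a zero eigenvalue (singular; negative semidefinite but not definite), so H is neither positive definite, negative definite, nor indefinite. The second-order test alone is inconclusive -> degen.
(Indeed, f is constant along the null direction of H through x*, so x* is not a strict local extremum.)

degen


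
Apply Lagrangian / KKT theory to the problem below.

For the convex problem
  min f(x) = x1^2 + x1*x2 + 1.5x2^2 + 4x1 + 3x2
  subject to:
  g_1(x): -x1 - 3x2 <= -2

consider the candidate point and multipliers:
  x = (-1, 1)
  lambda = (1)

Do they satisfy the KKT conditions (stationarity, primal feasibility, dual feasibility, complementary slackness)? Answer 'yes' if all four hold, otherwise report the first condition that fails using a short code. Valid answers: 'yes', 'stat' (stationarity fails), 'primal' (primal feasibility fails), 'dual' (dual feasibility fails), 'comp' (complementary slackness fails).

Gradient of f: grad f(x) = Q x + c = (3, 5)
Constraint values g_i(x) = a_i^T x - b_i:
  g_1((-1, 1)) = 0
Stationarity residual: grad f(x) + sum_i lambda_i a_i = (2, 2)
  -> stationarity FAILS
Primal feasibility (all g_i <= 0): OK
Dual feasibility (all lambda_i >= 0): OK
Complementary slackness (lambda_i * g_i(x) = 0 for all i): OK

Verdict: the first failing condition is stationarity -> stat.

stat


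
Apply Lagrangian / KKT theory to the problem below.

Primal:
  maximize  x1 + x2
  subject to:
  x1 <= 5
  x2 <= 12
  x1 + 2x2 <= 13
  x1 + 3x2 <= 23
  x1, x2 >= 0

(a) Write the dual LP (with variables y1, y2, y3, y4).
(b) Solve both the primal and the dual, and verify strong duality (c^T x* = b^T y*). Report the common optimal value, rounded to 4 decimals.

The standard primal-dual pair for 'max c^T x s.t. A x <= b, x >= 0' is:
  Dual:  min b^T y  s.t.  A^T y >= c,  y >= 0.

So the dual LP is:
  minimize  5y1 + 12y2 + 13y3 + 23y4
  subject to:
    y1 + y3 + y4 >= 1
    y2 + 2y3 + 3y4 >= 1
    y1, y2, y3, y4 >= 0

Solving the primal: x* = (5, 4).
  primal value c^T x* = 9.
Solving the dual: y* = (0.5, 0, 0.5, 0).
  dual value b^T y* = 9.
Strong duality: c^T x* = b^T y*. Confirmed.

9


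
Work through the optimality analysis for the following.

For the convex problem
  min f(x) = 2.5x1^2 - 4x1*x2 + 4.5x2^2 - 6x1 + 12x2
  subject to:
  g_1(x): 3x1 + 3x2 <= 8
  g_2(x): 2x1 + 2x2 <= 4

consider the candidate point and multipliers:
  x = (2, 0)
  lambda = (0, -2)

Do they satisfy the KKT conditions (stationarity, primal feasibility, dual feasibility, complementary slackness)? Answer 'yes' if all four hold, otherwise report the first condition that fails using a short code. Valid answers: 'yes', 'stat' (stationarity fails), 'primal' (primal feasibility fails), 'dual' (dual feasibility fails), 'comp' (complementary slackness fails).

Gradient of f: grad f(x) = Q x + c = (4, 4)
Constraint values g_i(x) = a_i^T x - b_i:
  g_1((2, 0)) = -2
  g_2((2, 0)) = 0
Stationarity residual: grad f(x) + sum_i lambda_i a_i = (0, 0)
  -> stationarity OK
Primal feasibility (all g_i <= 0): OK
Dual feasibility (all lambda_i >= 0): FAILS
Complementary slackness (lambda_i * g_i(x) = 0 for all i): OK

Verdict: the first failing condition is dual_feasibility -> dual.

dual


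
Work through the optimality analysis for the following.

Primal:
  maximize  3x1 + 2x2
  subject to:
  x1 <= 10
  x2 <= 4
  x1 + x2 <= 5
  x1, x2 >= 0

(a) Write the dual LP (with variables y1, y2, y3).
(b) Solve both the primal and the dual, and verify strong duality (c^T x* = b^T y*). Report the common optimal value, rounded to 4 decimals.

The standard primal-dual pair for 'max c^T x s.t. A x <= b, x >= 0' is:
  Dual:  min b^T y  s.t.  A^T y >= c,  y >= 0.

So the dual LP is:
  minimize  10y1 + 4y2 + 5y3
  subject to:
    y1 + y3 >= 3
    y2 + y3 >= 2
    y1, y2, y3 >= 0

Solving the primal: x* = (5, 0).
  primal value c^T x* = 15.
Solving the dual: y* = (0, 0, 3).
  dual value b^T y* = 15.
Strong duality: c^T x* = b^T y*. Confirmed.

15


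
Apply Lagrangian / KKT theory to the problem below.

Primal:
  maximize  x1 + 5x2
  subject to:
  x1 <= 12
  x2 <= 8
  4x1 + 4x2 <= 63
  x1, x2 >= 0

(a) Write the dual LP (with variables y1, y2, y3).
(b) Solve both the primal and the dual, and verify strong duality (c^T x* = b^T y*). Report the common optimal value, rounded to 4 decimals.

The standard primal-dual pair for 'max c^T x s.t. A x <= b, x >= 0' is:
  Dual:  min b^T y  s.t.  A^T y >= c,  y >= 0.

So the dual LP is:
  minimize  12y1 + 8y2 + 63y3
  subject to:
    y1 + 4y3 >= 1
    y2 + 4y3 >= 5
    y1, y2, y3 >= 0

Solving the primal: x* = (7.75, 8).
  primal value c^T x* = 47.75.
Solving the dual: y* = (0, 4, 0.25).
  dual value b^T y* = 47.75.
Strong duality: c^T x* = b^T y*. Confirmed.

47.75


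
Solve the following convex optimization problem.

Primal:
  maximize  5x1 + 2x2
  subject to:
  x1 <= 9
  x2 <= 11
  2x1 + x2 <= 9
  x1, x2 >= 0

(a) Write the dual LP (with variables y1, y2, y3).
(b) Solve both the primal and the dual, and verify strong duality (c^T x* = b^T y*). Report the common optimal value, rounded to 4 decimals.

The standard primal-dual pair for 'max c^T x s.t. A x <= b, x >= 0' is:
  Dual:  min b^T y  s.t.  A^T y >= c,  y >= 0.

So the dual LP is:
  minimize  9y1 + 11y2 + 9y3
  subject to:
    y1 + 2y3 >= 5
    y2 + y3 >= 2
    y1, y2, y3 >= 0

Solving the primal: x* = (4.5, 0).
  primal value c^T x* = 22.5.
Solving the dual: y* = (0, 0, 2.5).
  dual value b^T y* = 22.5.
Strong duality: c^T x* = b^T y*. Confirmed.

22.5


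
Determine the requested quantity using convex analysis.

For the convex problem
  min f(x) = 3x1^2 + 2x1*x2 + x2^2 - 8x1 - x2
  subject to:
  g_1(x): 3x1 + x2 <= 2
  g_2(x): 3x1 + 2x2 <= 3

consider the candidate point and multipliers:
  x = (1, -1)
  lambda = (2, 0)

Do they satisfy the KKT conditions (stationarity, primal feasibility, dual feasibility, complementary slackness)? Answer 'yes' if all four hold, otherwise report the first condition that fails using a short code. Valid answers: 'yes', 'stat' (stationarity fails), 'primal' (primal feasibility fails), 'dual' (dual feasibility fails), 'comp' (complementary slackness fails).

Gradient of f: grad f(x) = Q x + c = (-4, -1)
Constraint values g_i(x) = a_i^T x - b_i:
  g_1((1, -1)) = 0
  g_2((1, -1)) = -2
Stationarity residual: grad f(x) + sum_i lambda_i a_i = (2, 1)
  -> stationarity FAILS
Primal feasibility (all g_i <= 0): OK
Dual feasibility (all lambda_i >= 0): OK
Complementary slackness (lambda_i * g_i(x) = 0 for all i): OK

Verdict: the first failing condition is stationarity -> stat.

stat


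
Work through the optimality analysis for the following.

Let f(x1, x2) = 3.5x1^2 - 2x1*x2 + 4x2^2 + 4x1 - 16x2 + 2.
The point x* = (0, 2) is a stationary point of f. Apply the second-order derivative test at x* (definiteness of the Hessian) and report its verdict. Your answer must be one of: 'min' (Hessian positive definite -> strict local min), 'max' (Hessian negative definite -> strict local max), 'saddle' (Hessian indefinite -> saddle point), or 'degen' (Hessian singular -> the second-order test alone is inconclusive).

Compute the Hessian H = grad^2 f:
  H = [[7, -2], [-2, 8]]
Verify stationarity: grad f(x*) = H x* + g = (0, 0).
Eigenvalues of H: 5.4384, 9.5616.
Both eigenvalues > 0, so H is positive definite -> x* is a strict local min.

min


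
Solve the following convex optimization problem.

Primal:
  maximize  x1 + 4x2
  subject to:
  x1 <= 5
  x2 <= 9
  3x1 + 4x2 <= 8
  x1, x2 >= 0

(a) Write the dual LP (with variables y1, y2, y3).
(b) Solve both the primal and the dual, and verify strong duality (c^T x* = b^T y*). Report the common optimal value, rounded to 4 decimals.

The standard primal-dual pair for 'max c^T x s.t. A x <= b, x >= 0' is:
  Dual:  min b^T y  s.t.  A^T y >= c,  y >= 0.

So the dual LP is:
  minimize  5y1 + 9y2 + 8y3
  subject to:
    y1 + 3y3 >= 1
    y2 + 4y3 >= 4
    y1, y2, y3 >= 0

Solving the primal: x* = (0, 2).
  primal value c^T x* = 8.
Solving the dual: y* = (0, 0, 1).
  dual value b^T y* = 8.
Strong duality: c^T x* = b^T y*. Confirmed.

8


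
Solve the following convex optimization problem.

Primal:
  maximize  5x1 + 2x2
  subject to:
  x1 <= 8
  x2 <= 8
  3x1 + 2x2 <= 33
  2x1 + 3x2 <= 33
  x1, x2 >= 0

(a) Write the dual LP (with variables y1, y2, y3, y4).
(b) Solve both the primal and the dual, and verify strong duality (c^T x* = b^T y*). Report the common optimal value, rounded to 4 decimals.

The standard primal-dual pair for 'max c^T x s.t. A x <= b, x >= 0' is:
  Dual:  min b^T y  s.t.  A^T y >= c,  y >= 0.

So the dual LP is:
  minimize  8y1 + 8y2 + 33y3 + 33y4
  subject to:
    y1 + 3y3 + 2y4 >= 5
    y2 + 2y3 + 3y4 >= 2
    y1, y2, y3, y4 >= 0

Solving the primal: x* = (8, 4.5).
  primal value c^T x* = 49.
Solving the dual: y* = (2, 0, 1, 0).
  dual value b^T y* = 49.
Strong duality: c^T x* = b^T y*. Confirmed.

49


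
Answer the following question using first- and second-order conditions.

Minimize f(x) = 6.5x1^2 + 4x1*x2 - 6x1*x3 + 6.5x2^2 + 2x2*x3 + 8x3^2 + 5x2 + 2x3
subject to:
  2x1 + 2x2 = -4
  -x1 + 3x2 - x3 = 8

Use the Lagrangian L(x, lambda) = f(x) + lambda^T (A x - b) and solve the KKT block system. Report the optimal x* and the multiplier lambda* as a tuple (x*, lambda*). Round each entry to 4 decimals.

Form the Lagrangian:
  L(x, lambda) = (1/2) x^T Q x + c^T x + lambda^T (A x - b)
Stationarity (grad_x L = 0): Q x + c + A^T lambda = 0.
Primal feasibility: A x = b.

This gives the KKT block system:
  [ Q   A^T ] [ x     ]   [-c ]
  [ A    0  ] [ lambda ] = [ b ]

Solving the linear system:
  x*      = (-3.0444, 1.0444, -1.8225)
  lambda* = (8.8299, -6.8047)
  f(x*)   = 45.6672

x* = (-3.0444, 1.0444, -1.8225), lambda* = (8.8299, -6.8047)


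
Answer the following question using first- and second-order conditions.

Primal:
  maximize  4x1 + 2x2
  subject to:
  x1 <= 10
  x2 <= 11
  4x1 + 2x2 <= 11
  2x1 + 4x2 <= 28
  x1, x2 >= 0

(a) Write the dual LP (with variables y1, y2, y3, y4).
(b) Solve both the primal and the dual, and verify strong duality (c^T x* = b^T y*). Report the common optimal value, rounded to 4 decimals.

The standard primal-dual pair for 'max c^T x s.t. A x <= b, x >= 0' is:
  Dual:  min b^T y  s.t.  A^T y >= c,  y >= 0.

So the dual LP is:
  minimize  10y1 + 11y2 + 11y3 + 28y4
  subject to:
    y1 + 4y3 + 2y4 >= 4
    y2 + 2y3 + 4y4 >= 2
    y1, y2, y3, y4 >= 0

Solving the primal: x* = (2.75, 0).
  primal value c^T x* = 11.
Solving the dual: y* = (0, 0, 1, 0).
  dual value b^T y* = 11.
Strong duality: c^T x* = b^T y*. Confirmed.

11


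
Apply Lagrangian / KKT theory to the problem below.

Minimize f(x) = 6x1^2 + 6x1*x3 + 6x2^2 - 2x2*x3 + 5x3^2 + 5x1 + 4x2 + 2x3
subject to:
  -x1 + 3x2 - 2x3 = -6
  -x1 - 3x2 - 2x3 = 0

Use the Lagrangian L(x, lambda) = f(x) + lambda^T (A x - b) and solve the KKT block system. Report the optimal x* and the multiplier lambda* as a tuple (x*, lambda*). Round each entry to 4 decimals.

Form the Lagrangian:
  L(x, lambda) = (1/2) x^T Q x + c^T x + lambda^T (A x - b)
Stationarity (grad_x L = 0): Q x + c + A^T lambda = 0.
Primal feasibility: A x = b.

This gives the KKT block system:
  [ Q   A^T ] [ x     ]   [-c ]
  [ A    0  ] [ lambda ] = [ b ]

Solving the linear system:
  x*      = (-0.5294, -1, 1.7647)
  lambda* = (6.5392, 2.6961)
  f(x*)   = 18.0588

x* = (-0.5294, -1, 1.7647), lambda* = (6.5392, 2.6961)


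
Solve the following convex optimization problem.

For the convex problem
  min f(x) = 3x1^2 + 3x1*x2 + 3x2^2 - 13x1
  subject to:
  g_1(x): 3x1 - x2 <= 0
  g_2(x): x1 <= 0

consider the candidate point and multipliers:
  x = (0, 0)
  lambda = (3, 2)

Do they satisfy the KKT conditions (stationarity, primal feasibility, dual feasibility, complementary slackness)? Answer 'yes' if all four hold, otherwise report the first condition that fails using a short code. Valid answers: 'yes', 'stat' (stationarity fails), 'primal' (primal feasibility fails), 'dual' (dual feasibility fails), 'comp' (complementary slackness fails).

Gradient of f: grad f(x) = Q x + c = (-13, 0)
Constraint values g_i(x) = a_i^T x - b_i:
  g_1((0, 0)) = 0
  g_2((0, 0)) = 0
Stationarity residual: grad f(x) + sum_i lambda_i a_i = (-2, -3)
  -> stationarity FAILS
Primal feasibility (all g_i <= 0): OK
Dual feasibility (all lambda_i >= 0): OK
Complementary slackness (lambda_i * g_i(x) = 0 for all i): OK

Verdict: the first failing condition is stationarity -> stat.

stat


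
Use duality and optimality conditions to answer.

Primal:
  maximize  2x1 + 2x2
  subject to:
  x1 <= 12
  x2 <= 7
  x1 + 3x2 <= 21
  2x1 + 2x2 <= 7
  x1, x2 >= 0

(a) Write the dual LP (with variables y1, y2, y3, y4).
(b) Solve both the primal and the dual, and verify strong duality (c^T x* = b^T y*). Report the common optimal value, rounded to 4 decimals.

The standard primal-dual pair for 'max c^T x s.t. A x <= b, x >= 0' is:
  Dual:  min b^T y  s.t.  A^T y >= c,  y >= 0.

So the dual LP is:
  minimize  12y1 + 7y2 + 21y3 + 7y4
  subject to:
    y1 + y3 + 2y4 >= 2
    y2 + 3y3 + 2y4 >= 2
    y1, y2, y3, y4 >= 0

Solving the primal: x* = (3.5, 0).
  primal value c^T x* = 7.
Solving the dual: y* = (0, 0, 0, 1).
  dual value b^T y* = 7.
Strong duality: c^T x* = b^T y*. Confirmed.

7


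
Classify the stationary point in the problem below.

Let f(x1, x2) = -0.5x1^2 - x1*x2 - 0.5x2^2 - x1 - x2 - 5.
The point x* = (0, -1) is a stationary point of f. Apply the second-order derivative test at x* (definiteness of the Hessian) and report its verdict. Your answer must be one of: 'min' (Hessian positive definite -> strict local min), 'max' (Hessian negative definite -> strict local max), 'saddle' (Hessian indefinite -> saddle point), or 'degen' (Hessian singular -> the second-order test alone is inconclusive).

Compute the Hessian H = grad^2 f:
  H = [[-1, -1], [-1, -1]]
Verify stationarity: grad f(x*) = H x* + g = (0, 0).
Eigenvalues of H: -2, 0.
H has a zero eigenvalue (singular; negative semidefinite but not definite), so H is neither positive definite, negative definite, nor indefinite. The second-order test alone is inconclusive -> degen.
(Indeed, f is constant along the null direction of H through x*, so x* is not a strict local extremum.)

degen


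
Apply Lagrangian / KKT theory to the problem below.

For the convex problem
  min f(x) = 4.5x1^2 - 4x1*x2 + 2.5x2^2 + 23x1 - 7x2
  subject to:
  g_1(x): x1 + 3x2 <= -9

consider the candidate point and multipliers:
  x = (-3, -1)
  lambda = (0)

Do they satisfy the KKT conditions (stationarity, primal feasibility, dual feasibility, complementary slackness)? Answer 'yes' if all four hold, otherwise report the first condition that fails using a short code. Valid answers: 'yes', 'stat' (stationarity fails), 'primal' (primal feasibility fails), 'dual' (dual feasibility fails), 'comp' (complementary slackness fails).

Gradient of f: grad f(x) = Q x + c = (0, 0)
Constraint values g_i(x) = a_i^T x - b_i:
  g_1((-3, -1)) = 3
Stationarity residual: grad f(x) + sum_i lambda_i a_i = (0, 0)
  -> stationarity OK
Primal feasibility (all g_i <= 0): FAILS
Dual feasibility (all lambda_i >= 0): OK
Complementary slackness (lambda_i * g_i(x) = 0 for all i): OK

Verdict: the first failing condition is primal_feasibility -> primal.

primal


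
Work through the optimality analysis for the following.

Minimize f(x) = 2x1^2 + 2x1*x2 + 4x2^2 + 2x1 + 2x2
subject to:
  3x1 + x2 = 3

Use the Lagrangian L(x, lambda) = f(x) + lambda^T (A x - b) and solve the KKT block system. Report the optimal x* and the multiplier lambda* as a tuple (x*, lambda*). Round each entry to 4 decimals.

Form the Lagrangian:
  L(x, lambda) = (1/2) x^T Q x + c^T x + lambda^T (A x - b)
Stationarity (grad_x L = 0): Q x + c + A^T lambda = 0.
Primal feasibility: A x = b.

This gives the KKT block system:
  [ Q   A^T ] [ x     ]   [-c ]
  [ A    0  ] [ lambda ] = [ b ]

Solving the linear system:
  x*      = (1.0938, -0.2812)
  lambda* = (-1.9375)
  f(x*)   = 3.7188

x* = (1.0938, -0.2812), lambda* = (-1.9375)


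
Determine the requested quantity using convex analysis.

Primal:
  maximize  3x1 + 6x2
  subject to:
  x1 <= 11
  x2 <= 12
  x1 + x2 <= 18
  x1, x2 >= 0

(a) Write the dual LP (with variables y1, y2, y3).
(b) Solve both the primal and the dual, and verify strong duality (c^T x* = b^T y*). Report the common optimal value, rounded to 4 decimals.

The standard primal-dual pair for 'max c^T x s.t. A x <= b, x >= 0' is:
  Dual:  min b^T y  s.t.  A^T y >= c,  y >= 0.

So the dual LP is:
  minimize  11y1 + 12y2 + 18y3
  subject to:
    y1 + y3 >= 3
    y2 + y3 >= 6
    y1, y2, y3 >= 0

Solving the primal: x* = (6, 12).
  primal value c^T x* = 90.
Solving the dual: y* = (0, 3, 3).
  dual value b^T y* = 90.
Strong duality: c^T x* = b^T y*. Confirmed.

90


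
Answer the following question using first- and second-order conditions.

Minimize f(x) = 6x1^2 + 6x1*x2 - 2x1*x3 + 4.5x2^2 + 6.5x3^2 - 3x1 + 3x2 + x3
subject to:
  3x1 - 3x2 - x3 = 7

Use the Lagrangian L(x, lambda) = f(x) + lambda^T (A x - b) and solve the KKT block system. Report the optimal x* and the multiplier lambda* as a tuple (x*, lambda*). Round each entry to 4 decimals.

Form the Lagrangian:
  L(x, lambda) = (1/2) x^T Q x + c^T x + lambda^T (A x - b)
Stationarity (grad_x L = 0): Q x + c + A^T lambda = 0.
Primal feasibility: A x = b.

This gives the KKT block system:
  [ Q   A^T ] [ x     ]   [-c ]
  [ A    0  ] [ lambda ] = [ b ]

Solving the linear system:
  x*      = (1.0678, -1.2768, 0.0339)
  lambda* = (-0.6949)
  f(x*)   = -1.0678

x* = (1.0678, -1.2768, 0.0339), lambda* = (-0.6949)
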